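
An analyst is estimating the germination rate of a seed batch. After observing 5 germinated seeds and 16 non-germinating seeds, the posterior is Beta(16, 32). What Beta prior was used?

Under Beta–binomial conjugacy the posterior parameters are (α+s, β+f).
So α = 16 − 5 = 11 and β = 32 − 16 = 16.

Beta(11, 16)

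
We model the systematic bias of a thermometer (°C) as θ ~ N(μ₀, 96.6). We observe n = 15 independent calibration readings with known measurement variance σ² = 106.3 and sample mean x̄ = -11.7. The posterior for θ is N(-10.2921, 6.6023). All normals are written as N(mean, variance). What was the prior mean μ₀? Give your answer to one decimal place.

μ₀ = 8.9

With known observation variance, the Normal–Normal posterior has precision τ_n = τ₀ + n/σ² and mean μ_n = (τ₀μ₀ + (n/σ²)x̄)/τ_n.
Here τ₀ = 1/96.6 = 0.010352 and τ_data = 15/106.3 = 0.141110, so τ_n = 0.151462.
Rearranging for μ₀: μ₀ = (μ_n·τ_n − τ_data·x̄)/τ₀ = (-10.2921·0.151462 − 0.141110·-11.7) / 0.010352 = 0.092125/0.010352 ≈ 8.9.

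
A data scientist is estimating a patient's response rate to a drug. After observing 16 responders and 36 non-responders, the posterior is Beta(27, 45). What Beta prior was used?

Beta(11, 9)

Beta is conjugate to the binomial likelihood: posterior = Beta(α+s, β+f).
Subtract the data counts: 27−16=11, 45−36=9.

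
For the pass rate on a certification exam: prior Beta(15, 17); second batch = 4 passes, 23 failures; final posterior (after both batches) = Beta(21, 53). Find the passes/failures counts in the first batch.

Sequential conjugate updates are equivalent to a single update on the pooled data, so total successes = posterior α − prior α and total failures = posterior β − prior β.
Total across both batches: 21−15=6 passes, 53−17=36 failures.
Subtract the second batch: 6−4=2 passes and 36−23=13 failures.

2 passes and 13 failures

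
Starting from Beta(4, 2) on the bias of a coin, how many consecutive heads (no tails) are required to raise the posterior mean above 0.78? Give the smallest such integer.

k = 4

After k heads and 0 tails the posterior is Beta(4+k, 2), with mean (4+k)/(4+2+k).
Set (4+k)/(6+k) > 0.78 and solve: k > (0.78·6 − 4)/(1 − 0.78) = 3.091.
The smallest integer exceeding 3.091 is 4, and checking k=4: (8)/(10) = 0.8000 > 0.78.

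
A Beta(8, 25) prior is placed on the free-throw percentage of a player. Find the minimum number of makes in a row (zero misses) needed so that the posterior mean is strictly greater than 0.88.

k = 176

After k makes and 0 misses the posterior is Beta(8+k, 25), with mean (8+k)/(8+25+k).
Set (8+k)/(33+k) > 0.88 and solve: k > (0.88·33 − 8)/(1 − 0.88) = 175.333.
The smallest integer exceeding 175.333 is 176, and checking k=176: (184)/(209) = 0.8804 > 0.88.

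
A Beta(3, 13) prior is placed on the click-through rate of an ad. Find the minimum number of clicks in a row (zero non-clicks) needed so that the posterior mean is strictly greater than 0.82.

k = 57

After k clicks and 0 non-clicks the posterior is Beta(3+k, 13), with mean (3+k)/(3+13+k).
Set (3+k)/(16+k) > 0.82 and solve: k > (0.82·16 − 3)/(1 − 0.82) = 56.222.
The smallest integer exceeding 56.222 is 57, and checking k=57: (60)/(73) = 0.8219 > 0.82.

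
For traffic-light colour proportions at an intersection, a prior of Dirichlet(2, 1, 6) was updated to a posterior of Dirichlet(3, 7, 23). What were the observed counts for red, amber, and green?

For a Dirichlet(α) prior with multinomial counts c, the posterior is Dirichlet(α + c) componentwise.
Counts are posterior − prior componentwise: 3−2=1, 7−1=6, 23−6=17.

counts (1, 6, 17)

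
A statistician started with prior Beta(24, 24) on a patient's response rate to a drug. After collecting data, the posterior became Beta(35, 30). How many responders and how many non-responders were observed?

11 responders and 6 non-responders

A Beta(a, b) prior with s successes and f failures in binomial data gives a Beta(a+s, b+f) posterior.
So s = 35 − 24 = 11 and f = 30 − 24 = 6.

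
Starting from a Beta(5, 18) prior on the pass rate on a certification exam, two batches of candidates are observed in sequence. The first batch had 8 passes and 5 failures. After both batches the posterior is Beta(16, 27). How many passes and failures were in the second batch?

Because Beta–binomial updating is additive in the counts, the combined data contributed (α_post−α_prior, β_post−β_prior) successes and failures.
Total across both batches: 16−5=11 passes, 27−18=9 failures.
Subtract the first batch: 11−8=3 passes and 9−5=4 failures.

3 passes and 4 failures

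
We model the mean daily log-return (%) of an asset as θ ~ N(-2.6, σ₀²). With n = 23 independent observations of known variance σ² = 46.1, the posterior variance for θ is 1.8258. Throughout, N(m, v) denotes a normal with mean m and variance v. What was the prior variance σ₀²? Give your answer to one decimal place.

σ₀² = 20.5

Posterior precision equals prior precision plus data precision: 1/σ_n² = 1/σ₀² + n/σ².
So 1/σ₀² = 1/1.8258 − 23/46.1 = 0.547705 − 0.498915 = 0.048790.
Hence σ₀² = 1/0.048790 ≈ 20.5.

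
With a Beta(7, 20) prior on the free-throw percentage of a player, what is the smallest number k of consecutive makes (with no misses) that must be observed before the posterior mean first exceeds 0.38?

After k makes and 0 misses the posterior is Beta(7+k, 20), with mean (7+k)/(7+20+k).
Set (7+k)/(27+k) > 0.38 and solve: k > (0.38·27 − 7)/(1 − 0.38) = 5.258.
The smallest integer exceeding 5.258 is 6, and checking k=6: (13)/(33) = 0.3939 > 0.38.

k = 6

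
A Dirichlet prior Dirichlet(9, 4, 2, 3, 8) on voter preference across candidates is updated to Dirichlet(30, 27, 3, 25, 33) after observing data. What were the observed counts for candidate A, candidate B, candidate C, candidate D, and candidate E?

For a Dirichlet(α) prior with multinomial counts c, the posterior is Dirichlet(α + c) componentwise.
Counts are posterior − prior componentwise: 30−9=21, 27−4=23, 3−2=1, 25−3=22, 33−8=25.

counts (21, 23, 1, 22, 25)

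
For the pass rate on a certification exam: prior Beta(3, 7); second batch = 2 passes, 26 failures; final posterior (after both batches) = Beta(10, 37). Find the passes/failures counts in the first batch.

Sequential conjugate updates are equivalent to a single update on the pooled data, so total successes = posterior α − prior α and total failures = posterior β − prior β.
Total across both batches: 10−3=7 passes, 37−7=30 failures.
Subtract the second batch: 7−2=5 passes and 30−26=4 failures.

5 passes and 4 failures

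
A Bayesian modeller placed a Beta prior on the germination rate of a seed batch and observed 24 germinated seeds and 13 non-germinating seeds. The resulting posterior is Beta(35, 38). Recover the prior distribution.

A Beta(α, β) prior with s successes and f failures in binomial data gives a Beta(α+s, β+f) posterior.
Subtract the data counts: 35−24=11, 38−13=25.

Beta(11, 25)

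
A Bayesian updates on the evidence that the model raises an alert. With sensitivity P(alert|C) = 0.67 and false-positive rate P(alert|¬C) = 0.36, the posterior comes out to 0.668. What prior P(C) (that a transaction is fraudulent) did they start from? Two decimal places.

P(C) = 0.52

Bayes' rule in odds form gives O(C|E) = O(C)·[P(E|C)/P(E|¬C)], hence O(C) = O(C|E)/LR.
Posterior odds = 0.668/(1−0.668) = 2.0120. LR = 0.67/0.36 = 1.8611.
Prior odds = 2.0120/1.8611 = 1.0811, so P(C) = 1.0811/(1+1.0811) ≈ 0.52.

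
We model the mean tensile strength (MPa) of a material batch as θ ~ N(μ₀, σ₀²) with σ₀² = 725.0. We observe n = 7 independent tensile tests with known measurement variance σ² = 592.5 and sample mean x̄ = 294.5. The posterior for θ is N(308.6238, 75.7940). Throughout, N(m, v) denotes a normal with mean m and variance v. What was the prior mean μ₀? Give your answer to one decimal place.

With known observation variance, the Normal–Normal posterior has precision τ_n = τ₀ + n/σ² and mean μ_n = (τ₀μ₀ + (n/σ²)x̄)/τ_n.
Here τ₀ = 1/725.0 = 0.001379 and τ_data = 7/592.5 = 0.011814, so τ_n = 0.013193.
Rearranging for μ₀: μ₀ = (μ_n·τ_n − τ_data·x̄)/τ₀ = (308.6238·0.013193 − 0.011814·294.5) / 0.001379 = 0.592451/0.001379 ≈ 429.6.

μ₀ = 429.6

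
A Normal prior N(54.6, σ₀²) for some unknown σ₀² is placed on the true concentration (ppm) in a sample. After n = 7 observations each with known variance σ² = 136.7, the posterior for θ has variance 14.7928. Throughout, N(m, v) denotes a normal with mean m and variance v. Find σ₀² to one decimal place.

Posterior precision equals prior precision plus data precision: 1/σ_n² = 1/σ₀² + n/σ².
So 1/σ₀² = 1/14.7928 − 7/136.7 = 0.067600 − 0.051207 = 0.016393.
Hence σ₀² = 1/0.016393 ≈ 61.0.

σ₀² = 61.0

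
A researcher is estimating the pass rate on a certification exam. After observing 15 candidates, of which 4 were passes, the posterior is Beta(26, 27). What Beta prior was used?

Beta is conjugate to the binomial likelihood: posterior = Beta(a+s, b+f).
So a = 26 − 4 = 22 and b = 27 − 11 = 16.

Beta(22, 16)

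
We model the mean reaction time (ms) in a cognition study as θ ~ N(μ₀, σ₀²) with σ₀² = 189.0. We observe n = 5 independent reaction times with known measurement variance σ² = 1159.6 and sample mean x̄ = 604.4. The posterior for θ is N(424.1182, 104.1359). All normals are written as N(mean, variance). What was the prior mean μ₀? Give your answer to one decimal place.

The posterior mean is a precision-weighted average: μ_n = (τ₀μ₀ + τ_data·x̄)/(τ₀+τ_data), with τ₀=1/σ₀² and τ_data=n/σ².
Here τ₀ = 1/189.0 = 0.005291 and τ_data = 5/1159.6 = 0.004312, so τ_n = 0.009603.
Rearranging for μ₀: μ₀ = (μ_n·τ_n − τ_data·x̄)/τ₀ = (424.1182·0.009603 − 0.004312·604.4) / 0.005291 = 1.466634/0.005291 ≈ 277.2.

μ₀ = 277.2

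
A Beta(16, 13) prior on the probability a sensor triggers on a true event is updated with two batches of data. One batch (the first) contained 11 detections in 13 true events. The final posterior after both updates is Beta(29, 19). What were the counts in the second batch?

Because Beta–binomial updating is additive in the counts, the combined data contributed (α_post−α_prior, β_post−β_prior) successes and failures.
Total across both batches: 29−16=13 detections, 19−13=6 misses.
Subtract the first batch: 13−11=2 detections and 6−2=4 misses.

2 detections and 4 misses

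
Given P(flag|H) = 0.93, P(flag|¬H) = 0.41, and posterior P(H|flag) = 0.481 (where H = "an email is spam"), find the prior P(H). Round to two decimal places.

P(H) = 0.29

Bayes' rule in odds form gives O(H|E) = O(H)·[P(E|H)/P(E|¬H)], hence O(H) = O(H|E)/LR.
Posterior odds = 0.481/(1−0.481) = 0.9268. LR = 0.93/0.41 = 2.2683.
Prior odds = 0.9268/2.2683 = 0.4086, so P(H) = 0.4086/(1+0.4086) ≈ 0.29.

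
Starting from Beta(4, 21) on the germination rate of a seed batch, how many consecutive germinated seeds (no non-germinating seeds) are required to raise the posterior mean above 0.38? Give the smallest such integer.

After k germinated seeds and 0 non-germinating seeds the posterior is Beta(4+k, 21), with mean (4+k)/(4+21+k).
Set (4+k)/(25+k) > 0.38 and solve: k > (0.38·25 − 4)/(1 − 0.38) = 8.871.
The smallest integer exceeding 8.871 is 9, and checking k=9: (13)/(34) = 0.3824 > 0.38.

k = 9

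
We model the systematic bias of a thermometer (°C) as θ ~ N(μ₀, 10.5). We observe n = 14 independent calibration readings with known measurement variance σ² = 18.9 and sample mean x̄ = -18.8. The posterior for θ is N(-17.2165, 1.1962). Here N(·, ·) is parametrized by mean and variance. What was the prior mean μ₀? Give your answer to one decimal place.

μ₀ = -4.9

The posterior mean is a precision-weighted average: μ_n = (τ₀μ₀ + τ_data·x̄)/(τ₀+τ_data), with τ₀=1/σ₀² and τ_data=n/σ².
Here τ₀ = 1/10.5 = 0.095238 and τ_data = 14/18.9 = 0.740741, so τ_n = 0.835979.
Rearranging for μ₀: μ₀ = (μ_n·τ_n − τ_data·x̄)/τ₀ = (-17.2165·0.835979 − 0.740741·-18.8) / 0.095238 = -0.466702/0.095238 ≈ -4.9.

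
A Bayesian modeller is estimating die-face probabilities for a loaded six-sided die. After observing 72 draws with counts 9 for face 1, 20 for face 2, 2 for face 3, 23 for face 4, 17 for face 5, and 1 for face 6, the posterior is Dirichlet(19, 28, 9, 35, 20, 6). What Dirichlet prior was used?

For a Dirichlet(α) prior with multinomial counts c, the posterior is Dirichlet(α + c) componentwise.
Subtract each count from the matching posterior parameter: 19−9=10, 28−20=8, 9−2=7, 35−23=12, 20−17=3, 6−1=5.

Dirichlet(10, 8, 7, 12, 3, 5)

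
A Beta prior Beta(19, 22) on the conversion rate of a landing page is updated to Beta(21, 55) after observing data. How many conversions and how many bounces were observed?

Beta is conjugate to the binomial likelihood: posterior = Beta(a+s, b+f).
Match parameters: s=21−19=2, f=55−22=33.

2 conversions and 33 bounces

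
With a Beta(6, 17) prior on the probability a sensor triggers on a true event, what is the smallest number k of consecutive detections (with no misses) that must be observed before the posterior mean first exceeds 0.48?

After k detections and 0 misses the posterior is Beta(6+k, 17), with mean (6+k)/(6+17+k).
Set (6+k)/(23+k) > 0.48 and solve: k > (0.48·23 − 6)/(1 − 0.48) = 9.692.
The smallest integer exceeding 9.692 is 10.

k = 10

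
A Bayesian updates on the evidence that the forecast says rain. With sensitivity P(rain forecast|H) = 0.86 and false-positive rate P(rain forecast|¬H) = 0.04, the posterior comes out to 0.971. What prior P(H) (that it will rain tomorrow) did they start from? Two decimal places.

In odds form, posterior odds = prior odds × likelihood ratio, so prior odds = posterior odds ÷ LR.
Posterior odds = 0.971/(1−0.971) = 33.4828. LR = 0.86/0.04 = 21.5000.
Prior odds = 33.4828/21.5000 = 1.5573, so P(H) = 1.5573/(1+1.5573) ≈ 0.61.

P(H) = 0.61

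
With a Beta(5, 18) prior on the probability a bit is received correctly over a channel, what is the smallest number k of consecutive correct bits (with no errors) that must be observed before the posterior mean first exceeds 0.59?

k = 21

After k correct bits and 0 errors the posterior is Beta(5+k, 18), with mean (5+k)/(5+18+k).
Set (5+k)/(23+k) > 0.59 and solve: k > (0.59·23 − 5)/(1 − 0.59) = 20.902.
The smallest integer exceeding 20.902 is 21.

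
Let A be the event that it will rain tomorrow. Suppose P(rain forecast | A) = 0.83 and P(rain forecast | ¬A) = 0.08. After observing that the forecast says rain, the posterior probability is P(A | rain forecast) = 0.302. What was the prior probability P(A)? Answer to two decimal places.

In odds form, posterior odds = prior odds × likelihood ratio, so prior odds = posterior odds ÷ LR.
Posterior odds = 0.302/(1−0.302) = 0.4327. LR = 0.83/0.08 = 10.3750.
Prior odds = 0.4327/10.3750 = 0.0417, so P(A) = 0.0417/(1+0.0417) ≈ 0.04.

P(A) = 0.04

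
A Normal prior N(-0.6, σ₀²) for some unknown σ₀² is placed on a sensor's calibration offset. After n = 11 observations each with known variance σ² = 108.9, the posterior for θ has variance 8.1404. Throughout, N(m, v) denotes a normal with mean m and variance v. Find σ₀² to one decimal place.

σ₀² = 45.8

Posterior precision equals prior precision plus data precision: 1/σ_n² = 1/σ₀² + n/σ².
So 1/σ₀² = 1/8.1404 − 11/108.9 = 0.122844 − 0.101010 = 0.021834.
Hence σ₀² = 1/0.021834 ≈ 45.8.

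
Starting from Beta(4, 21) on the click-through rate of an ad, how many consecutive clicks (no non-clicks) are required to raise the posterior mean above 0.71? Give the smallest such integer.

After k clicks and 0 non-clicks the posterior is Beta(4+k, 21), with mean (4+k)/(4+21+k).
Set (4+k)/(25+k) > 0.71 and solve: k > (0.71·25 − 4)/(1 − 0.71) = 47.414.
The smallest integer exceeding 47.414 is 48, and checking k=48: (52)/(73) = 0.7123 > 0.71.

k = 48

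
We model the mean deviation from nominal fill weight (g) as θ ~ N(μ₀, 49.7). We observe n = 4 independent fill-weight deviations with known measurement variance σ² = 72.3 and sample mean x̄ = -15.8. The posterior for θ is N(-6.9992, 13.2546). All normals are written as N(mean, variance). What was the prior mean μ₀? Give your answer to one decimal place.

The posterior mean is a precision-weighted average: μ_n = (τ₀μ₀ + τ_data·x̄)/(τ₀+τ_data), with τ₀=1/σ₀² and τ_data=n/σ².
Here τ₀ = 1/49.7 = 0.020121 and τ_data = 4/72.3 = 0.055325, so τ_n = 0.075446.
Rearranging for μ₀: μ₀ = (μ_n·τ_n − τ_data·x̄)/τ₀ = (-6.9992·0.075446 − 0.055325·-15.8) / 0.020121 = 0.346073/0.020121 ≈ 17.2.

μ₀ = 17.2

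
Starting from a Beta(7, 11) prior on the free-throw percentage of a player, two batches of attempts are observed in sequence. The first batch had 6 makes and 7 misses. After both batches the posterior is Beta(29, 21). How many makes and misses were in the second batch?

Because Beta–binomial updating is additive in the counts, the combined data contributed (α_post−α_prior, β_post−β_prior) successes and failures.
Total across both batches: 29−7=22 makes, 21−11=10 misses.
Subtract the first batch: 22−6=16 makes and 10−7=3 misses.

16 makes and 3 misses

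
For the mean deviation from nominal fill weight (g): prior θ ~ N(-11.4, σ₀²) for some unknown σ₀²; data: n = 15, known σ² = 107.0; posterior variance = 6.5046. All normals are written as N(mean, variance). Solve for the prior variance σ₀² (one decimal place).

For the Normal–Normal model with known σ², precisions add: τ_n = τ₀ + n/σ².
So 1/σ₀² = 1/6.5046 − 15/107.0 = 0.153737 − 0.140187 = 0.013550.
Hence σ₀² = 1/0.013550 ≈ 73.8.

σ₀² = 73.8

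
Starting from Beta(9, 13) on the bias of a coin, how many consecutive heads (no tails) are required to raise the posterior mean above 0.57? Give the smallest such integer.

After k heads and 0 tails the posterior is Beta(9+k, 13), with mean (9+k)/(9+13+k).
Set (9+k)/(22+k) > 0.57 and solve: k > (0.57·22 − 9)/(1 − 0.57) = 8.233.
The smallest integer exceeding 8.233 is 9.

k = 9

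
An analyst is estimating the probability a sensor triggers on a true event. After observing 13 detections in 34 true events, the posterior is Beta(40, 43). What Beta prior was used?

Beta is conjugate to the binomial likelihood: posterior = Beta(a+s, b+f).
So a = 40 − 13 = 27 and b = 43 − 21 = 22.

Beta(27, 22)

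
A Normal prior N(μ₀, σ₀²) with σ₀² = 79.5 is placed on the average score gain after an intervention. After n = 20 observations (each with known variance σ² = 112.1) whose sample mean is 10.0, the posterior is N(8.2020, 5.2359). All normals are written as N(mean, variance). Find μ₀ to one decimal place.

μ₀ = -17.3

With known observation variance, the Normal–Normal posterior has precision τ_n = τ₀ + n/σ² and mean μ_n = (τ₀μ₀ + (n/σ²)x̄)/τ_n.
Here τ₀ = 1/79.5 = 0.012579 and τ_data = 20/112.1 = 0.178412, so τ_n = 0.190991.
Rearranging for μ₀: μ₀ = (μ_n·τ_n − τ_data·x̄)/τ₀ = (8.2020·0.190991 − 0.178412·10.0) / 0.012579 = -0.217612/0.012579 ≈ -17.3.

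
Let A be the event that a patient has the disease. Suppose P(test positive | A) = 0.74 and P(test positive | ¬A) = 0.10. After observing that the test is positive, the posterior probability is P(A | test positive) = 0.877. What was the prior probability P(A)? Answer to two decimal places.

In odds form, posterior odds = prior odds × likelihood ratio, so prior odds = posterior odds ÷ LR.
Posterior odds = 0.877/(1−0.877) = 7.1301. LR = 0.74/0.10 = 7.4000.
Prior odds = 7.1301/7.4000 = 0.9635, so P(A) = 0.9635/(1+0.9635) ≈ 0.49.

P(A) = 0.49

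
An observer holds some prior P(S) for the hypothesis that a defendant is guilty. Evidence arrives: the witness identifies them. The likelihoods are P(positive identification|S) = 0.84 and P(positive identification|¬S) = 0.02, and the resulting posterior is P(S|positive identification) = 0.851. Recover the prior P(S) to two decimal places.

P(S) = 0.12

In odds form, posterior odds = prior odds × likelihood ratio, so prior odds = posterior odds ÷ LR.
Posterior odds = 0.851/(1−0.851) = 5.7114. LR = 0.84/0.02 = 42.0000.
Prior odds = 5.7114/42.0000 = 0.1360, so P(S) = 0.1360/(1+0.1360) ≈ 0.12.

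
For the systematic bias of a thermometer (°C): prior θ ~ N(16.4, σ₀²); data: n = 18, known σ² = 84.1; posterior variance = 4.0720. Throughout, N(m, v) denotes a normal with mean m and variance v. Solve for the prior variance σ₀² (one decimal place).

For the Normal–Normal model with known σ², precisions add: τ_n = τ₀ + n/σ².
So 1/σ₀² = 1/4.0720 − 18/84.1 = 0.245580 − 0.214031 = 0.031549.
Hence σ₀² = 1/0.031549 ≈ 31.7.

σ₀² = 31.7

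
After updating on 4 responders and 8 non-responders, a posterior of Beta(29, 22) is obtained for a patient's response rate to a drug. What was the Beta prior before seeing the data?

Beta is conjugate to the binomial likelihood: posterior = Beta(α+s, β+f).
So α = 29 − 4 = 25 and β = 22 − 8 = 14.

Beta(25, 14)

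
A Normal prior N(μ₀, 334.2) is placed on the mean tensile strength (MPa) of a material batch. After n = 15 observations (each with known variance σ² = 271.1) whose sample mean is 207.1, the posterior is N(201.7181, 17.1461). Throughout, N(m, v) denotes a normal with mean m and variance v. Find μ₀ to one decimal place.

The posterior mean is a precision-weighted average: μ_n = (τ₀μ₀ + τ_data·x̄)/(τ₀+τ_data), with τ₀=1/σ₀² and τ_data=n/σ².
Here τ₀ = 1/334.2 = 0.002992 and τ_data = 15/271.1 = 0.055330, so τ_n = 0.058322.
Rearranging for μ₀: μ₀ = (μ_n·τ_n − τ_data·x̄)/τ₀ = (201.7181·0.058322 − 0.055330·207.1) / 0.002992 = 0.305760/0.002992 ≈ 102.2.

μ₀ = 102.2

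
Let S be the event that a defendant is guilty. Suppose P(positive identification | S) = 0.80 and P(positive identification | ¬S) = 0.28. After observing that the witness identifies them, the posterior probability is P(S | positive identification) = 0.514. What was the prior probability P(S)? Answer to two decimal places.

P(S) = 0.27

In odds form, posterior odds = prior odds × likelihood ratio, so prior odds = posterior odds ÷ LR.
Posterior odds = 0.514/(1−0.514) = 1.0576. LR = 0.80/0.28 = 2.8571.
Prior odds = 1.0576/2.8571 = 0.3702, so P(S) = 0.3702/(1+0.3702) ≈ 0.27.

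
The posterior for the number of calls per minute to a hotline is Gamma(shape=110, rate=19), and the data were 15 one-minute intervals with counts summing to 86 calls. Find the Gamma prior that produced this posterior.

Gamma(shape=24, rate=4)

Gamma–Poisson conjugacy: posterior shape = α + Σxᵢ, posterior rate = β + n.
So α = 110 − 86 = 24 and β = 19 − 15 = 4.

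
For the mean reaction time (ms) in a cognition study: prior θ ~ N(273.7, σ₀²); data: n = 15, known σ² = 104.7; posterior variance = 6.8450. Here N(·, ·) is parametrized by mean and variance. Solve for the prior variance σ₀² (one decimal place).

σ₀² = 353.9

Posterior precision equals prior precision plus data precision: 1/σ_n² = 1/σ₀² + n/σ².
So 1/σ₀² = 1/6.8450 − 15/104.7 = 0.146092 − 0.143266 = 0.002826.
Hence σ₀² = 1/0.002826 ≈ 353.9.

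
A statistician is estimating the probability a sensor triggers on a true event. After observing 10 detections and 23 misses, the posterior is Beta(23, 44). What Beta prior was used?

A Beta(α, β) prior with s successes and f failures in binomial data gives a Beta(α+s, β+f) posterior.
Subtract the data counts: 23−10=13, 44−23=21.

Beta(13, 21)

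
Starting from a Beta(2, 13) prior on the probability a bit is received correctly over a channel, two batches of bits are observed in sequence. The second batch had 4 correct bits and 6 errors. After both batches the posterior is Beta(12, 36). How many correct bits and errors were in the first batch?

Because Beta–binomial updating is additive in the counts, the combined data contributed (α_post−α_prior, β_post−β_prior) successes and failures.
Total across both batches: 12−2=10 correct bits, 36−13=23 errors.
Subtract the second batch: 10−4=6 correct bits and 23−6=17 errors.

6 correct bits and 17 errors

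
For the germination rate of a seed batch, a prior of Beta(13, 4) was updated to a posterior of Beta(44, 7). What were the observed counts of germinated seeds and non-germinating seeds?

31 germinated seeds and 3 non-germinating seeds

A Beta(α, β) prior with s successes and f failures in binomial data gives a Beta(α+s, β+f) posterior.
So s = 44 − 13 = 31 and f = 7 − 4 = 3.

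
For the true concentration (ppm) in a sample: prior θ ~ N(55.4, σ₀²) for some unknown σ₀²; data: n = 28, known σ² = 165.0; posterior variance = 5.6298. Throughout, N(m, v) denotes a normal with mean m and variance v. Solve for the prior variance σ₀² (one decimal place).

Posterior precision equals prior precision plus data precision: 1/σ_n² = 1/σ₀² + n/σ².
So 1/σ₀² = 1/5.6298 − 28/165.0 = 0.177626 − 0.169697 = 0.007929.
Hence σ₀² = 1/0.007929 ≈ 126.1.

σ₀² = 126.1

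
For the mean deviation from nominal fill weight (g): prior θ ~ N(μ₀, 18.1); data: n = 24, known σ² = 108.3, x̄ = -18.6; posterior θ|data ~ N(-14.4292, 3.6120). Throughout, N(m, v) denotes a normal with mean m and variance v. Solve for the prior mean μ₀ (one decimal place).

The posterior mean is a precision-weighted average: μ_n = (τ₀μ₀ + τ_data·x̄)/(τ₀+τ_data), with τ₀=1/σ₀² and τ_data=n/σ².
Here τ₀ = 1/18.1 = 0.055249 and τ_data = 24/108.3 = 0.221607, so τ_n = 0.276856.
Rearranging for μ₀: μ₀ = (μ_n·τ_n − τ_data·x̄)/τ₀ = (-14.4292·0.276856 − 0.221607·-18.6) / 0.055249 = 0.127080/0.055249 ≈ 2.3.

μ₀ = 2.3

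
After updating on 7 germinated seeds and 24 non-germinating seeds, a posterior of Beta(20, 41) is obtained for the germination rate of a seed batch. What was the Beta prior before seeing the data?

Beta(13, 17)

A Beta(a, b) prior with s successes and f failures in binomial data gives a Beta(a+s, b+f) posterior.
Subtract the data counts: 20−7=13, 41−24=17.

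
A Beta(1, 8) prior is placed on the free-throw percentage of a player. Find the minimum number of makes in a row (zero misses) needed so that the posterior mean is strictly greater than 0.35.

After k makes and 0 misses the posterior is Beta(1+k, 8), with mean (1+k)/(1+8+k).
Set (1+k)/(9+k) > 0.35 and solve: k > (0.35·9 − 1)/(1 − 0.35) = 3.308.
The smallest integer exceeding 3.308 is 4, and checking k=4: (5)/(13) = 0.3846 > 0.35.

k = 4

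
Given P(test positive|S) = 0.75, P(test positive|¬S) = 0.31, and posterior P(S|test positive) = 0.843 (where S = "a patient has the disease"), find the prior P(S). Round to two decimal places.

P(S) = 0.69

In odds form, posterior odds = prior odds × likelihood ratio, so prior odds = posterior odds ÷ LR.
Posterior odds = 0.843/(1−0.843) = 5.3694. LR = 0.75/0.31 = 2.4194.
Prior odds = 5.3694/2.4194 = 2.2193, so P(S) = 2.2193/(1+2.2193) ≈ 0.69.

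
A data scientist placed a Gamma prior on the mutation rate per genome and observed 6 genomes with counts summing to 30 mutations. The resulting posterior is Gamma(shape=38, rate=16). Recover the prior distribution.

A Gamma(α, β) prior (rate parametrization) on a Poisson rate with n observations summing to S gives posterior Gamma(α+S, β+n).
So α = 38 − 30 = 8 and β = 16 − 6 = 10.

Gamma(shape=8, rate=10)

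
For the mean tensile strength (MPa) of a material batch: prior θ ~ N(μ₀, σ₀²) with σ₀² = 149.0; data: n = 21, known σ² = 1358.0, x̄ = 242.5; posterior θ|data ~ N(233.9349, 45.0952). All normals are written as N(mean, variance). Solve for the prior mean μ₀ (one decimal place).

μ₀ = 214.2

With known observation variance, the Normal–Normal posterior has precision τ_n = τ₀ + n/σ² and mean μ_n = (τ₀μ₀ + (n/σ²)x̄)/τ_n.
Here τ₀ = 1/149.0 = 0.006711 and τ_data = 21/1358.0 = 0.015464, so τ_n = 0.022175.
Rearranging for μ₀: μ₀ = (μ_n·τ_n − τ_data·x̄)/τ₀ = (233.9349·0.022175 − 0.015464·242.5) / 0.006711 = 1.437486/0.006711 ≈ 214.2.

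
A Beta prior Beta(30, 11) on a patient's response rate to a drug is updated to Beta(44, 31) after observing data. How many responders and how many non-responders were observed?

A Beta(α, β) prior with s successes and f failures in binomial data gives a Beta(α+s, β+f) posterior.
So s = 44 − 30 = 14 and f = 31 − 11 = 20.

14 responders and 20 non-responders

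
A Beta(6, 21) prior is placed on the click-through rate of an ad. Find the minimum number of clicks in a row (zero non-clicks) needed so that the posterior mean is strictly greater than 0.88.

k = 149

After k clicks and 0 non-clicks the posterior is Beta(6+k, 21), with mean (6+k)/(6+21+k).
Set (6+k)/(27+k) > 0.88 and solve: k > (0.88·27 − 6)/(1 − 0.88) = 148.000.
The smallest integer exceeding 148.000 is 149.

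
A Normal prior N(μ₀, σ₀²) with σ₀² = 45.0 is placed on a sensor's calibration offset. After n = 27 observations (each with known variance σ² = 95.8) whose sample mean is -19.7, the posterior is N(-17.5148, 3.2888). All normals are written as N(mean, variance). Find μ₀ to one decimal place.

With known observation variance, the Normal–Normal posterior has precision τ_n = τ₀ + n/σ² and mean μ_n = (τ₀μ₀ + (n/σ²)x̄)/τ_n.
Here τ₀ = 1/45.0 = 0.022222 and τ_data = 27/95.8 = 0.281837, so τ_n = 0.304059.
Rearranging for μ₀: μ₀ = (μ_n·τ_n − τ_data·x̄)/τ₀ = (-17.5148·0.304059 − 0.281837·-19.7) / 0.022222 = 0.226656/0.022222 ≈ 10.2.

μ₀ = 10.2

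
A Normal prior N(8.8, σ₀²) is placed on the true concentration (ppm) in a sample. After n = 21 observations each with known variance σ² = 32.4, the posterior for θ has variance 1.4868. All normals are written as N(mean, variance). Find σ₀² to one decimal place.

For the Normal–Normal model with known σ², precisions add: τ_n = τ₀ + n/σ².
So 1/σ₀² = 1/1.4868 − 21/32.4 = 0.672585 − 0.648148 = 0.024437.
Hence σ₀² = 1/0.024437 ≈ 40.9.

σ₀² = 40.9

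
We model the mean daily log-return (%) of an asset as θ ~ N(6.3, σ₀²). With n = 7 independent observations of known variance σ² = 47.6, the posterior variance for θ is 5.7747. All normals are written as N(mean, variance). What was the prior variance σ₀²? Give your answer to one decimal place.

σ₀² = 38.3

Posterior precision equals prior precision plus data precision: 1/σ_n² = 1/σ₀² + n/σ².
So 1/σ₀² = 1/5.7747 − 7/47.6 = 0.173169 − 0.147059 = 0.026110.
Hence σ₀² = 1/0.026110 ≈ 38.3.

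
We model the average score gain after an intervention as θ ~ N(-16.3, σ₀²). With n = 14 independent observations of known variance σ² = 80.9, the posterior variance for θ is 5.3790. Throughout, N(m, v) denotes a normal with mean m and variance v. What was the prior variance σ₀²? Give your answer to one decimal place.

For the Normal–Normal model with known σ², precisions add: τ_n = τ₀ + n/σ².
So 1/σ₀² = 1/5.3790 − 14/80.9 = 0.185908 − 0.173053 = 0.012855.
Hence σ₀² = 1/0.012855 ≈ 77.8.

σ₀² = 77.8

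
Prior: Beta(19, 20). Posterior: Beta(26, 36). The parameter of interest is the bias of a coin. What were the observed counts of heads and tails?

7 heads and 16 tails

A Beta(a, b) prior with s successes and f failures in binomial data gives a Beta(a+s, b+f) posterior.
So s = 26 − 19 = 7 and f = 36 − 20 = 16.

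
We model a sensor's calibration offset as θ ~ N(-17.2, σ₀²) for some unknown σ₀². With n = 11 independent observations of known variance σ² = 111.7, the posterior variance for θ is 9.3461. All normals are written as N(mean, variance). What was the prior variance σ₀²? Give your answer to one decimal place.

σ₀² = 117.4

Posterior precision equals prior precision plus data precision: 1/σ_n² = 1/σ₀² + n/σ².
So 1/σ₀² = 1/9.3461 − 11/111.7 = 0.106997 − 0.098478 = 0.008519.
Hence σ₀² = 1/0.008519 ≈ 117.4.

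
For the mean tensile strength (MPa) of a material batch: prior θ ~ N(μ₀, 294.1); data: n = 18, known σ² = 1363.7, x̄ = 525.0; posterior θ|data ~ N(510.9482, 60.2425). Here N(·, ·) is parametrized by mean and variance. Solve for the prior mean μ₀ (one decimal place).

μ₀ = 456.4

With known observation variance, the Normal–Normal posterior has precision τ_n = τ₀ + n/σ² and mean μ_n = (τ₀μ₀ + (n/σ²)x̄)/τ_n.
Here τ₀ = 1/294.1 = 0.003400 and τ_data = 18/1363.7 = 0.013199, so τ_n = 0.016599.
Rearranging for μ₀: μ₀ = (μ_n·τ_n − τ_data·x̄)/τ₀ = (510.9482·0.016599 − 0.013199·525.0) / 0.003400 = 1.551754/0.003400 ≈ 456.4.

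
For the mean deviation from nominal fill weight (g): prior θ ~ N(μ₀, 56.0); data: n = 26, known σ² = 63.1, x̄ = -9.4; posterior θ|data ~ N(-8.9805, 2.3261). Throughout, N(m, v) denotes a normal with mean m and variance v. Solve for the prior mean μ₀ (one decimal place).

μ₀ = 0.7

With known observation variance, the Normal–Normal posterior has precision τ_n = τ₀ + n/σ² and mean μ_n = (τ₀μ₀ + (n/σ²)x̄)/τ_n.
Here τ₀ = 1/56.0 = 0.017857 and τ_data = 26/63.1 = 0.412044, so τ_n = 0.429901.
Rearranging for μ₀: μ₀ = (μ_n·τ_n − τ_data·x̄)/τ₀ = (-8.9805·0.429901 − 0.412044·-9.4) / 0.017857 = 0.012488/0.017857 ≈ 0.7.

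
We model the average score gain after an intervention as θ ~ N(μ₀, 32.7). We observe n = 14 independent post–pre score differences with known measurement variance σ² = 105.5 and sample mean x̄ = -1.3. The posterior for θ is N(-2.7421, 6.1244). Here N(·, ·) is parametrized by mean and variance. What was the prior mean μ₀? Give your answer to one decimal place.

The posterior mean is a precision-weighted average: μ_n = (τ₀μ₀ + τ_data·x̄)/(τ₀+τ_data), with τ₀=1/σ₀² and τ_data=n/σ².
Here τ₀ = 1/32.7 = 0.030581 and τ_data = 14/105.5 = 0.132701, so τ_n = 0.163282.
Rearranging for μ₀: μ₀ = (μ_n·τ_n − τ_data·x̄)/τ₀ = (-2.7421·0.163282 − 0.132701·-1.3) / 0.030581 = -0.275224/0.030581 ≈ -9.0.

μ₀ = -9.0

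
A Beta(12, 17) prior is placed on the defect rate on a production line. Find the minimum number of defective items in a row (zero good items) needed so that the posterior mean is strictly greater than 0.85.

k = 85

After k defective items and 0 good items the posterior is Beta(12+k, 17), with mean (12+k)/(12+17+k).
Set (12+k)/(29+k) > 0.85 and solve: k > (0.85·29 − 12)/(1 − 0.85) = 84.333.
The smallest integer exceeding 84.333 is 85.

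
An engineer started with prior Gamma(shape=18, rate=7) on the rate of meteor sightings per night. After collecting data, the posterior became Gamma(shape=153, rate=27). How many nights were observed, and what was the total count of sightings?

n = 20 nights with total 135 sightings

A Gamma(α, β) prior (rate parametrization) on a Poisson rate with n observations summing to S gives posterior Gamma(α+S, β+n).
Matching: Σxᵢ = 153 − 18 = 135 and n = 27 − 7 = 20.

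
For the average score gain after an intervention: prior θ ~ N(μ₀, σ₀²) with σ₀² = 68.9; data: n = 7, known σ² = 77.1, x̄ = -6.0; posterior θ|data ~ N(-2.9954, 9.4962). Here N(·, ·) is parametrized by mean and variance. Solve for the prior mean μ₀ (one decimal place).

With known observation variance, the Normal–Normal posterior has precision τ_n = τ₀ + n/σ² and mean μ_n = (τ₀μ₀ + (n/σ²)x̄)/τ_n.
Here τ₀ = 1/68.9 = 0.014514 and τ_data = 7/77.1 = 0.090791, so τ_n = 0.105305.
Rearranging for μ₀: μ₀ = (μ_n·τ_n − τ_data·x̄)/τ₀ = (-2.9954·0.105305 − 0.090791·-6.0) / 0.014514 = 0.229315/0.014514 ≈ 15.8.

μ₀ = 15.8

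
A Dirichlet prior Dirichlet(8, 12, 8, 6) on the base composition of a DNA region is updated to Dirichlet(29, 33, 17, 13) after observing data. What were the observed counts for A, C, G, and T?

For a Dirichlet(α) prior with multinomial counts c, the posterior is Dirichlet(α + c) componentwise.
Counts are posterior − prior componentwise: 29−8=21, 33−12=21, 17−8=9, 13−6=7.

counts (21, 21, 9, 7)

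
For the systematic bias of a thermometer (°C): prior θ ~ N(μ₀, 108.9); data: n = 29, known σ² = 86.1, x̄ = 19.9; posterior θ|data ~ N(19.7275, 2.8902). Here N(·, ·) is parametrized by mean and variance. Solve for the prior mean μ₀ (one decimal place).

The posterior mean is a precision-weighted average: μ_n = (τ₀μ₀ + τ_data·x̄)/(τ₀+τ_data), with τ₀=1/σ₀² and τ_data=n/σ².
Here τ₀ = 1/108.9 = 0.009183 and τ_data = 29/86.1 = 0.336818, so τ_n = 0.346001.
Rearranging for μ₀: μ₀ = (μ_n·τ_n − τ_data·x̄)/τ₀ = (19.7275·0.346001 − 0.336818·19.9) / 0.009183 = 0.123057/0.009183 ≈ 13.4.

μ₀ = 13.4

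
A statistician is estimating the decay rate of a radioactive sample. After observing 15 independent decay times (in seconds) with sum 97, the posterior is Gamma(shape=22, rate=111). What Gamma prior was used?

Gamma(shape=7, rate=14)

Gamma–exponential conjugacy: posterior shape = α + n, posterior rate = β + Σtᵢ.
So α = 22 − 15 = 7 and β = 111 − 97 = 14.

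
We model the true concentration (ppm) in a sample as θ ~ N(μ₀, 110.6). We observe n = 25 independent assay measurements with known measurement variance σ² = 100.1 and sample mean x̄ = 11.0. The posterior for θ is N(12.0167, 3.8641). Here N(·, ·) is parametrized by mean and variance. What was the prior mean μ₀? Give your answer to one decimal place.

With known observation variance, the Normal–Normal posterior has precision τ_n = τ₀ + n/σ² and mean μ_n = (τ₀μ₀ + (n/σ²)x̄)/τ_n.
Here τ₀ = 1/110.6 = 0.009042 and τ_data = 25/100.1 = 0.249750, so τ_n = 0.258792.
Rearranging for μ₀: μ₀ = (μ_n·τ_n − τ_data·x̄)/τ₀ = (12.0167·0.258792 − 0.249750·11.0) / 0.009042 = 0.362576/0.009042 ≈ 40.1.

μ₀ = 40.1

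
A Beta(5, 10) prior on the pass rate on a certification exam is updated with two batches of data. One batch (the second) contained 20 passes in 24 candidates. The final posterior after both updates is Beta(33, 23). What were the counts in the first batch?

8 passes and 9 failures

Sequential conjugate updates are equivalent to a single update on the pooled data, so total successes = posterior α − prior α and total failures = posterior β − prior β.
Total across both batches: 33−5=28 passes, 23−10=13 failures.
Subtract the second batch: 28−20=8 passes and 13−4=9 failures.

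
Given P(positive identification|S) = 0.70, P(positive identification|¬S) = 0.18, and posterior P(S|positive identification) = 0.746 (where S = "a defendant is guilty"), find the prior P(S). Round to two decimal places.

In odds form, posterior odds = prior odds × likelihood ratio, so prior odds = posterior odds ÷ LR.
Posterior odds = 0.746/(1−0.746) = 2.9370. LR = 0.70/0.18 = 3.8889.
Prior odds = 2.9370/3.8889 = 0.7552, so P(S) = 0.7552/(1+0.7552) ≈ 0.43.

P(S) = 0.43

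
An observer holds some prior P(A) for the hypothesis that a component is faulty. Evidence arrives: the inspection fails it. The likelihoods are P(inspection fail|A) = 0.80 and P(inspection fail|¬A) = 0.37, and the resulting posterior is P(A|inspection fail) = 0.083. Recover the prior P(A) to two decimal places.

In odds form, posterior odds = prior odds × likelihood ratio, so prior odds = posterior odds ÷ LR.
Posterior odds = 0.083/(1−0.083) = 0.0905. LR = 0.80/0.37 = 2.1622.
Prior odds = 0.0905/2.1622 = 0.0419, so P(A) = 0.0419/(1+0.0419) ≈ 0.04.

P(A) = 0.04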